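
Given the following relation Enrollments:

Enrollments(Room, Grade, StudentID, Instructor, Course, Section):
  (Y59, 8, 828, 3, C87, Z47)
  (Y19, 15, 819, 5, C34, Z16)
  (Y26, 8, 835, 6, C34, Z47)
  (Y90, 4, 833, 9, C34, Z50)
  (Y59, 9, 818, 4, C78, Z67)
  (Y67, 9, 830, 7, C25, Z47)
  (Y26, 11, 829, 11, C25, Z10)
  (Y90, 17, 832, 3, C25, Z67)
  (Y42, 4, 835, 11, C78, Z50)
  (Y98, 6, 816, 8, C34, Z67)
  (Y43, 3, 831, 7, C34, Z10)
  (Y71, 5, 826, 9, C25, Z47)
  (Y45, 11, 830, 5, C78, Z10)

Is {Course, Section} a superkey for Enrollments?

Two distinct rows share (Course=C25, Section=Z47), so {Course, Section} does not determine every attribute — not a superkey.

No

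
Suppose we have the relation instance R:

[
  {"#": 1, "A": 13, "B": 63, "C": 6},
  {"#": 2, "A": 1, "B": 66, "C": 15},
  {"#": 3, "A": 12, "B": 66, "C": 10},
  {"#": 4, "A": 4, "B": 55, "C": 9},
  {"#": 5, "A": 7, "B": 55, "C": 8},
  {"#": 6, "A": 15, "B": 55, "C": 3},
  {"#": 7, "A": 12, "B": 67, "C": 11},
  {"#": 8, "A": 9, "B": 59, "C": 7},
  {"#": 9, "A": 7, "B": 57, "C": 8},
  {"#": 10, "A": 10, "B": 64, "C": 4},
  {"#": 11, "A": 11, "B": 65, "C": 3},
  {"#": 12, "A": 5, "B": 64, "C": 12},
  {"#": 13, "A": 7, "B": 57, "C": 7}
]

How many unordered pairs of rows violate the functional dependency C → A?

C=8: all 2 rows agree on A — 0 pairs.
C=3: violating pairs (6,11) — 1 pair.
C=7: violating pairs (8,13) — 1 pair.

2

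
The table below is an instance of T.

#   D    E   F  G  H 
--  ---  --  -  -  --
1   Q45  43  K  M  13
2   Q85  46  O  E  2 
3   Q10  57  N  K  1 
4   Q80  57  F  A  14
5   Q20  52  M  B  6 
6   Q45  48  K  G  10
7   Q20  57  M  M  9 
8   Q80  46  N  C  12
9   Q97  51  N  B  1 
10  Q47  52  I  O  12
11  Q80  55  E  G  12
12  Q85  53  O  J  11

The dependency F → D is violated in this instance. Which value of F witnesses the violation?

N

F=K: rows 1, 6 → D = Q45, Q45 ✓
F=O: rows 2, 12 → D = Q85, Q85 ✓
F=N: rows 3, 8, 9 → D takes values {Q10, Q80, Q97} — violation
F=F: row 4 → D = Q80 ✓
F=M: rows 5, 7 → D = Q20, Q20 ✓
F=I: row 10 → D = Q47 ✓
F=E: row 11 → D = Q80 ✓
The only F value with inconsistent D is F=N.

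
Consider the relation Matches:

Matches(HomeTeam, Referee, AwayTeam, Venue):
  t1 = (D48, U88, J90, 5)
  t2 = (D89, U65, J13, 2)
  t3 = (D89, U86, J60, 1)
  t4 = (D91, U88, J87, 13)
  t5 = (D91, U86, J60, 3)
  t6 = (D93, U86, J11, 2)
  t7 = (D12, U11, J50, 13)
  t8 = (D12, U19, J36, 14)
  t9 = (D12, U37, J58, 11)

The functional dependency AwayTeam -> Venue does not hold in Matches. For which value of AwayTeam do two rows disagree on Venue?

AwayTeam=J90: row 1 → Venue = 5 ✓
AwayTeam=J13: row 2 → Venue = 2 ✓
AwayTeam=J60: rows 3, 5 → Venue takes values {1, 3} — violation
AwayTeam=J87: row 4 → Venue = 13 ✓
AwayTeam=J11: row 6 → Venue = 2 ✓
AwayTeam=J50: row 7 → Venue = 13 ✓
AwayTeam=J36: row 8 → Venue = 14 ✓
AwayTeam=J58: row 9 → Venue = 11 ✓
The only AwayTeam value with inconsistent Venue is AwayTeam=J60.

J60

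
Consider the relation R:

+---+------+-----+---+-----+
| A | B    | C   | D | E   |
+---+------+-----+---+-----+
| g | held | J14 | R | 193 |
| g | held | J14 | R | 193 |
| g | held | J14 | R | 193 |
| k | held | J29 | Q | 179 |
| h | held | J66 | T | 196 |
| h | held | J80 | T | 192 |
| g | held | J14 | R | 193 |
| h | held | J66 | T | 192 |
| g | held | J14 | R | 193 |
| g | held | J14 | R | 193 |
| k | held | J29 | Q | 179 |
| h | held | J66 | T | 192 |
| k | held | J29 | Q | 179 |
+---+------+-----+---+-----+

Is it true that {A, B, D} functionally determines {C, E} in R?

(A=g, B=held, D=R): 6 rows → {C,E} = (J14, 193), (J14, 193), (J14, 193), (J14, 193), (J14, 193), (J14, 193) ✓
(A=k, B=held, D=Q): 3 rows → {C,E} = (J29, 179), (J29, 179), (J29, 179) ✓
(A=h, B=held, D=T): 4 rows → {C,E} takes values {(J66, 196), (J80, 192), (J66, 192)} — violation
Two rows agree on {A, B, D} but differ on {C, E}, so {A, B, D} -> {C, E} does not hold.

No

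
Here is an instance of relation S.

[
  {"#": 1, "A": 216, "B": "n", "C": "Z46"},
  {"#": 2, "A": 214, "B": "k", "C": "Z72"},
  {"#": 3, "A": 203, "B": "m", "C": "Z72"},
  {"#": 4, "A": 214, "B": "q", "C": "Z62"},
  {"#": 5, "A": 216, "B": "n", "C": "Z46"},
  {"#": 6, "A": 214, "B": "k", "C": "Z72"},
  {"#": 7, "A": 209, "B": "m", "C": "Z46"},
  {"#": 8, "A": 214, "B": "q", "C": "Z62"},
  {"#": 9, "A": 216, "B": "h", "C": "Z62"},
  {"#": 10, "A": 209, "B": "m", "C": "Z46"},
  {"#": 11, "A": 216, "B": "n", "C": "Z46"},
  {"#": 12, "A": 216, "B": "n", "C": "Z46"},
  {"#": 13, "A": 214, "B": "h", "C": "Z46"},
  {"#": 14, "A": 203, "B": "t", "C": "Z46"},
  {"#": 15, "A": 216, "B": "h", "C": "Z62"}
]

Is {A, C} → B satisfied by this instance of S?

Yes

(A=216, C=Z46): rows 1, 5, 11, 12 → B = n, n, n, n ✓
(A=214, C=Z72): rows 2, 6 → B = k, k ✓
(A=203, C=Z72): row 3 → B = m ✓
(A=214, C=Z62): rows 4, 8 → B = q, q ✓
(A=209, C=Z46): rows 7, 10 → B = m, m ✓
(A=216, C=Z62): rows 9, 15 → B = h, h ✓
(A=214, C=Z46): row 13 → B = h ✓
(A=203, C=Z46): row 14 → B = t ✓
Every {A, C} value is associated with a single B value, so {A, C} → B holds.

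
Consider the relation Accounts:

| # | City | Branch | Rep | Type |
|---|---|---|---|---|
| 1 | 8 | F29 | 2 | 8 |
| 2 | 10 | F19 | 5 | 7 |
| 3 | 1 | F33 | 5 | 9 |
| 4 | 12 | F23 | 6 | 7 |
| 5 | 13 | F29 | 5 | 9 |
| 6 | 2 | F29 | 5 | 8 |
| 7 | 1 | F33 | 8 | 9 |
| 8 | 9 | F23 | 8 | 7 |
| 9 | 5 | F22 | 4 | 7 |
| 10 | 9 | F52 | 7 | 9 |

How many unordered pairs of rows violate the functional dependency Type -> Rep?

Type=8: violating pairs (1,6) — 1 pair.
Type=7: violating pairs (2,4), (2,8), (2,9), (4,8), (4,9), (8,9) — 6 pairs.
Type=9: violating pairs (3,7), (3,10), (5,7), (5,10), (7,10) — 5 pairs.

12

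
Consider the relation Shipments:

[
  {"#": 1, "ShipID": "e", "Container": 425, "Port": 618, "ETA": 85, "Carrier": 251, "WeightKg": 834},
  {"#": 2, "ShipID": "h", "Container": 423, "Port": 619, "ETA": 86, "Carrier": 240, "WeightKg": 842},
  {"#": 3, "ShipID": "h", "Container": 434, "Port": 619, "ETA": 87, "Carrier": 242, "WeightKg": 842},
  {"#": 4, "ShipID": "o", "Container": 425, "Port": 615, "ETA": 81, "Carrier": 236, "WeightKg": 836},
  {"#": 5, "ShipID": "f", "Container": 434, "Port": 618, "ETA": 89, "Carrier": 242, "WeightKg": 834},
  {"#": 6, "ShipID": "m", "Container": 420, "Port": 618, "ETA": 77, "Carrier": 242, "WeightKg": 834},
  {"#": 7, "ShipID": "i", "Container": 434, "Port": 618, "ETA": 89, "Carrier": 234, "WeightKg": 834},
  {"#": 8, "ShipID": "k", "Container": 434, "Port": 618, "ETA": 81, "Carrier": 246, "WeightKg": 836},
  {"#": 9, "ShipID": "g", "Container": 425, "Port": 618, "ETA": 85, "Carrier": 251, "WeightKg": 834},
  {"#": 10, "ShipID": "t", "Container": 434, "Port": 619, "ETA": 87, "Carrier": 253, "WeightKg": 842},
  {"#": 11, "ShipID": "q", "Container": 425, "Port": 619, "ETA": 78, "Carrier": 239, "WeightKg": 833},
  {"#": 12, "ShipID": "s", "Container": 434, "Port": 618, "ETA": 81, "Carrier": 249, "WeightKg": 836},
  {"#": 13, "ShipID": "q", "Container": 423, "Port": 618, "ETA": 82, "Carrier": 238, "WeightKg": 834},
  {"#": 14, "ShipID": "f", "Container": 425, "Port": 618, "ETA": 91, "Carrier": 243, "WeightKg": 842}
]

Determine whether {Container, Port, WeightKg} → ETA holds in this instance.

Yes

(Container=425, Port=618, WeightKg=834): rows 1, 9 → ETA = 85, 85 ✓
(Container=423, Port=619, WeightKg=842): row 2 → ETA = 86 ✓
(Container=434, Port=619, WeightKg=842): rows 3, 10 → ETA = 87, 87 ✓
(Container=425, Port=615, WeightKg=836): row 4 → ETA = 81 ✓
(Container=434, Port=618, WeightKg=834): rows 5, 7 → ETA = 89, 89 ✓
(Container=420, Port=618, WeightKg=834): row 6 → ETA = 77 ✓
(Container=434, Port=618, WeightKg=836): rows 8, 12 → ETA = 81, 81 ✓
(Container=425, Port=619, WeightKg=833): row 11 → ETA = 78 ✓
(Container=423, Port=618, WeightKg=834): row 13 → ETA = 82 ✓
(Container=425, Port=618, WeightKg=842): row 14 → ETA = 91 ✓
Every {Container, Port, WeightKg} value is associated with a single ETA value, so {Container, Port, WeightKg} → ETA holds.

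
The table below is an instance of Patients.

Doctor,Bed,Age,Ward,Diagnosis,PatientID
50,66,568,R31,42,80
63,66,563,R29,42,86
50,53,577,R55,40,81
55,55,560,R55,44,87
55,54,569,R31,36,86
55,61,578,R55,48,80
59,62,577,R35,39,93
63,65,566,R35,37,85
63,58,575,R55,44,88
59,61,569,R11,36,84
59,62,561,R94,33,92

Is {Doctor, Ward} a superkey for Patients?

No

Two distinct rows share (Doctor=55, Ward=R55), so {Doctor, Ward} does not determine every attribute — not a superkey.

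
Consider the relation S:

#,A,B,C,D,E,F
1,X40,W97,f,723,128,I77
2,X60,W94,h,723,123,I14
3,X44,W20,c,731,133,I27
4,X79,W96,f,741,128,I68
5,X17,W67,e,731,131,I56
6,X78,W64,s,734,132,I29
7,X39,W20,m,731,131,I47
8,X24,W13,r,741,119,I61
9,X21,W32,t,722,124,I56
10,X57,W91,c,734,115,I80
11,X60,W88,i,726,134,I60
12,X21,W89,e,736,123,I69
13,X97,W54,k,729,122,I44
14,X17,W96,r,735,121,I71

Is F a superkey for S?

No

Rows 5 and 9 have the same F value F=I56 but are distinct tuples, so F does not determine every attribute — not a superkey.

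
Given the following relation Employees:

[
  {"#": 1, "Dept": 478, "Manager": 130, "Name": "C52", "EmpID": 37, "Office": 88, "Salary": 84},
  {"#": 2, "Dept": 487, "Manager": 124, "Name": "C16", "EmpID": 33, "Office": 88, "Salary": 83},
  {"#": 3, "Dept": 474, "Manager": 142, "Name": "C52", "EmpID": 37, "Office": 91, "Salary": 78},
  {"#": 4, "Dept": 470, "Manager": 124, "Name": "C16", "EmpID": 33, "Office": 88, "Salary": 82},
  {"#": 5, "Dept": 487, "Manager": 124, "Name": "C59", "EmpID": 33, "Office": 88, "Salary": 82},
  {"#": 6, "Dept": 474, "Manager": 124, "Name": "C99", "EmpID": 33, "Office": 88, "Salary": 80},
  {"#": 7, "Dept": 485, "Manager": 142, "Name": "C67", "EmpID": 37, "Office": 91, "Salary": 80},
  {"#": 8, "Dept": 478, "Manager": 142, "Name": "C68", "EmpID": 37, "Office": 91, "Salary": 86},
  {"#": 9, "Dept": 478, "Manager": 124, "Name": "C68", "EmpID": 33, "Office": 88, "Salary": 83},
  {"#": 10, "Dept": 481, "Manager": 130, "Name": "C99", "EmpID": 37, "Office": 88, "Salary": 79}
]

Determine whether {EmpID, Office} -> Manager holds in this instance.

Yes

(EmpID=37, Office=88): rows 1, 10 → Manager = 130, 130 ✓
(EmpID=33, Office=88): rows 2, 4, 5, 6, 9 → Manager = 124, 124, 124, 124, 124 ✓
(EmpID=37, Office=91): rows 3, 7, 8 → Manager = 142, 142, 142 ✓
Every {EmpID, Office} value is associated with a single Manager value, so {EmpID, Office} -> Manager holds.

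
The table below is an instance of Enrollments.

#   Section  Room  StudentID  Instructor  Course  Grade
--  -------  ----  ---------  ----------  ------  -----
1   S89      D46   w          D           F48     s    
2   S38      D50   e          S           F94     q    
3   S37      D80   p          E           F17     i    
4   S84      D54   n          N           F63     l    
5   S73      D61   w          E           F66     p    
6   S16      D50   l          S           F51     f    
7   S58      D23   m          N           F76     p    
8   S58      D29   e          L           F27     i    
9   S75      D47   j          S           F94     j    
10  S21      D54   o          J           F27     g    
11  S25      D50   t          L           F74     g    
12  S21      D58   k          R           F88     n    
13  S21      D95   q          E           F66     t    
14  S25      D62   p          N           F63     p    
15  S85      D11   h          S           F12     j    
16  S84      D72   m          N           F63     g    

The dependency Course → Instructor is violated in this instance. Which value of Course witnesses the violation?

F27

Course=F48: row 1 → Instructor = D ✓
Course=F94: rows 2, 9 → Instructor = S, S ✓
Course=F17: row 3 → Instructor = E ✓
Course=F63: rows 4, 14, 16 → Instructor = N, N, N ✓
Course=F66: rows 5, 13 → Instructor = E, E ✓
Course=F51: row 6 → Instructor = S ✓
Course=F76: row 7 → Instructor = N ✓
Course=F27: rows 8, 10 → Instructor takes values {L, J} — violation
Course=F74: row 11 → Instructor = L ✓
Course=F88: row 12 → Instructor = R ✓
Course=F12: row 15 → Instructor = S ✓
The only Course value with inconsistent Instructor is Course=F27.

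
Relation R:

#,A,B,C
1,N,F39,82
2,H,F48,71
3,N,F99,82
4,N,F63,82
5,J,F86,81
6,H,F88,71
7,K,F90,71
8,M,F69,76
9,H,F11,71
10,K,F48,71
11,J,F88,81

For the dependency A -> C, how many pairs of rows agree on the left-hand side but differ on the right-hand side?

0

A=N: all 3 rows agree on C — 0 pairs.
A=H: all 3 rows agree on C — 0 pairs.
A=J: all 2 rows agree on C — 0 pairs.
A=K: all 2 rows agree on C — 0 pairs.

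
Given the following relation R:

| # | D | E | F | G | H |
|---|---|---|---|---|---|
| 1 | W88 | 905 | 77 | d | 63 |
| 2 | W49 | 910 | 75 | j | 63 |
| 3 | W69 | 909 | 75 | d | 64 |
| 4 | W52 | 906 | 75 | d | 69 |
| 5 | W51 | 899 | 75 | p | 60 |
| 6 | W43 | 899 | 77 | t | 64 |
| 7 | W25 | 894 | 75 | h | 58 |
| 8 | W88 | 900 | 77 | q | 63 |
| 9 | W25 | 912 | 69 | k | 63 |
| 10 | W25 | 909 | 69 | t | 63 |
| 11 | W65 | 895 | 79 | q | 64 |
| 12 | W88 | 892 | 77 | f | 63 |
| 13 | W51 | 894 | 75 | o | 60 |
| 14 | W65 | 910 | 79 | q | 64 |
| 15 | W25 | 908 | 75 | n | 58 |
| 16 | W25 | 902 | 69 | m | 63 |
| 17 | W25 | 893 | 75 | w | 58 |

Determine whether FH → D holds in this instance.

Yes

(F=77, H=63): rows 1, 8, 12 → D = W88, W88, W88 ✓
(F=75, H=63): row 2 → D = W49 ✓
(F=75, H=64): row 3 → D = W69 ✓
(F=75, H=69): row 4 → D = W52 ✓
(F=75, H=60): rows 5, 13 → D = W51, W51 ✓
(F=77, H=64): row 6 → D = W43 ✓
(F=75, H=58): rows 7, 15, 17 → D = W25, W25, W25 ✓
(F=69, H=63): rows 9, 10, 16 → D = W25, W25, W25 ✓
(F=79, H=64): rows 11, 14 → D = W65, W65 ✓
Every FH value is associated with a single D value, so FH → D holds.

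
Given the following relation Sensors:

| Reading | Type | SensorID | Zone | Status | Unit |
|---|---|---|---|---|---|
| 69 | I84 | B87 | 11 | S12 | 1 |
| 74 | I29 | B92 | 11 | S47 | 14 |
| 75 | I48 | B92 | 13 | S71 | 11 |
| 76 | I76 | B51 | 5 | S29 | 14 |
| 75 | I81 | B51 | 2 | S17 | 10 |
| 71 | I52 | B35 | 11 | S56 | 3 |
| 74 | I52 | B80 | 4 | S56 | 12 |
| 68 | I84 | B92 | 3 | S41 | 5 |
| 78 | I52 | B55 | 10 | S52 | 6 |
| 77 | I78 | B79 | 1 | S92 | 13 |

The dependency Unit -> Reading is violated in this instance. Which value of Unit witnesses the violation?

14

Unit=1: 1 row → Reading = 69 ✓
Unit=14: 2 rows → Reading takes values {74, 76} — violation
Unit=11: 1 row → Reading = 75 ✓
Unit=10: 1 row → Reading = 75 ✓
Unit=3: 1 row → Reading = 71 ✓
Unit=12: 1 row → Reading = 74 ✓
Unit=5: 1 row → Reading = 68 ✓
Unit=6: 1 row → Reading = 78 ✓
Unit=13: 1 row → Reading = 77 ✓
The only Unit value with inconsistent Reading is Unit=14.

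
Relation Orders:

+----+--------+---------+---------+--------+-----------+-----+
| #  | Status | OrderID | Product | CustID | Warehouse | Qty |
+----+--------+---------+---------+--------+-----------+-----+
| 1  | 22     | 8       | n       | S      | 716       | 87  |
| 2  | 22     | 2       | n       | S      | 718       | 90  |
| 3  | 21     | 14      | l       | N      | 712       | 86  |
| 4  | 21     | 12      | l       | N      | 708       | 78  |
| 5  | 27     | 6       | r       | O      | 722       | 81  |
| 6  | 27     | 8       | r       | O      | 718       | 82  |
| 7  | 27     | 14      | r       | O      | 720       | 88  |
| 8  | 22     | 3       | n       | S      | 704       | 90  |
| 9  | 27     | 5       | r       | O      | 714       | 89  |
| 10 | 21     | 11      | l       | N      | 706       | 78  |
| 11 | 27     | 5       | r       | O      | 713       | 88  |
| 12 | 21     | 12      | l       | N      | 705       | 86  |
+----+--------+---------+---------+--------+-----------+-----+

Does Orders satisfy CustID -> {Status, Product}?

Yes

CustID=S: rows 1, 2, 8 → {Status,Product} = (22, n), (22, n), (22, n) ✓
CustID=N: rows 3, 4, 10, 12 → {Status,Product} = (21, l), (21, l), (21, l), (21, l) ✓
CustID=O: rows 5, 6, 7, 9, 11 → {Status,Product} = (27, r), (27, r), (27, r), (27, r), (27, r) ✓
Every CustID value is associated with a single {Status, Product} value, so CustID -> {Status, Product} holds.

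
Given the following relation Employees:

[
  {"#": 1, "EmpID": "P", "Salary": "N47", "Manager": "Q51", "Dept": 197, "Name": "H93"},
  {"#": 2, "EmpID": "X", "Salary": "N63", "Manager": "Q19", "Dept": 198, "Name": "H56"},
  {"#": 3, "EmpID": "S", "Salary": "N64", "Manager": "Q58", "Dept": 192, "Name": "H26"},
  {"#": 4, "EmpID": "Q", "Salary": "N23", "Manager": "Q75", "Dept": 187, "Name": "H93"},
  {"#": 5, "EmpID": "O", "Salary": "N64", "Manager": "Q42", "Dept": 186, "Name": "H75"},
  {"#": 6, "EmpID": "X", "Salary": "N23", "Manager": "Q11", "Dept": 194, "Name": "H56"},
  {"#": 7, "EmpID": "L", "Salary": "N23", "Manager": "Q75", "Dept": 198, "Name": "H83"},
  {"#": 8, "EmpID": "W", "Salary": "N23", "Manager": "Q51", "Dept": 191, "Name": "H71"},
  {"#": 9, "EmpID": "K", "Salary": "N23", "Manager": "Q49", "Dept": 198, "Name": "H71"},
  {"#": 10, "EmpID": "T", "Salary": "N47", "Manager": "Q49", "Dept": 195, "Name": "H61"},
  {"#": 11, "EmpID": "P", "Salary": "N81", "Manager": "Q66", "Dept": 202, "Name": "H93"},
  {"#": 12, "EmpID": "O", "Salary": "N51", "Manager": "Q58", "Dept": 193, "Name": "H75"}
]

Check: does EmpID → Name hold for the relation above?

Yes

EmpID=P: rows 1, 11 → Name = H93, H93 ✓
EmpID=X: rows 2, 6 → Name = H56, H56 ✓
EmpID=S: row 3 → Name = H26 ✓
EmpID=Q: row 4 → Name = H93 ✓
EmpID=O: rows 5, 12 → Name = H75, H75 ✓
EmpID=L: row 7 → Name = H83 ✓
EmpID=W: row 8 → Name = H71 ✓
EmpID=K: row 9 → Name = H71 ✓
EmpID=T: row 10 → Name = H61 ✓
Every EmpID value is associated with a single Name value, so EmpID → Name holds.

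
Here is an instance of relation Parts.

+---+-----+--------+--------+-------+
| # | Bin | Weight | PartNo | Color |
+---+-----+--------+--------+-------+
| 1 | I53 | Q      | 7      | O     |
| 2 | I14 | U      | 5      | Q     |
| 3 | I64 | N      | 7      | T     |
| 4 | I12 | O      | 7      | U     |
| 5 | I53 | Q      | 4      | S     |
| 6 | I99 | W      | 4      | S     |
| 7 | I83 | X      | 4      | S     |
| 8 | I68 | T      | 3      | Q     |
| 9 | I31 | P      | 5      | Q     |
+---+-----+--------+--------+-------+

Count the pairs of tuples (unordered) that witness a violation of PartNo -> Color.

PartNo=7: violating pairs (1,3), (1,4), (3,4) — 3 pairs.
PartNo=5: all 2 rows agree on Color — 0 pairs.
PartNo=4: all 3 rows agree on Color — 0 pairs.

3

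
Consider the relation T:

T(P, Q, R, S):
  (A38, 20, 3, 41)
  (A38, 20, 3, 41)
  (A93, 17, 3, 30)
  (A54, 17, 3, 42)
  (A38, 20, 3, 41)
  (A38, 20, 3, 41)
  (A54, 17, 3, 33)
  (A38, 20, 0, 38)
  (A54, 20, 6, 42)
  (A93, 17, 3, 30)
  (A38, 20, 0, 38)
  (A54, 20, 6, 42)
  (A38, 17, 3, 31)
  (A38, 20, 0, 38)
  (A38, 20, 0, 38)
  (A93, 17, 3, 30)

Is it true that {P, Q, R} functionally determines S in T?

No

(P=A38, Q=20, R=3): 4 rows → S = 41, 41, 41, 41 ✓
(P=A93, Q=17, R=3): 3 rows → S = 30, 30, 30 ✓
(P=A54, Q=17, R=3): 2 rows → S takes values {42, 33} — violation
(P=A38, Q=20, R=0): 4 rows → S = 38, 38, 38, 38 ✓
(P=A54, Q=20, R=6): 2 rows → S = 42, 42 ✓
(P=A38, Q=17, R=3): 1 row → S = 31 ✓
Two rows agree on {P, Q, R} but differ on S, so {P, Q, R} → S does not hold.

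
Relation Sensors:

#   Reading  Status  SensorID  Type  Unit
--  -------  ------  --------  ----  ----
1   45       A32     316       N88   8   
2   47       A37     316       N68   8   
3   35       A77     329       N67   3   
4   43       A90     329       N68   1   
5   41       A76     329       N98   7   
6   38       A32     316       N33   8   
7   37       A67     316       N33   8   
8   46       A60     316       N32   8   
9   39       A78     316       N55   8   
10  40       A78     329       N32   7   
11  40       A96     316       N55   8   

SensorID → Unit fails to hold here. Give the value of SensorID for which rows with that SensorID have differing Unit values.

SensorID=316: rows 1, 2, 6, 7, 8, 9, 11 → Unit = 8, 8, 8, 8, 8, 8, 8 ✓
SensorID=329: rows 3, 4, 5, 10 → Unit takes values {3, 1, 7} — violation
The only SensorID value with inconsistent Unit is SensorID=329.

329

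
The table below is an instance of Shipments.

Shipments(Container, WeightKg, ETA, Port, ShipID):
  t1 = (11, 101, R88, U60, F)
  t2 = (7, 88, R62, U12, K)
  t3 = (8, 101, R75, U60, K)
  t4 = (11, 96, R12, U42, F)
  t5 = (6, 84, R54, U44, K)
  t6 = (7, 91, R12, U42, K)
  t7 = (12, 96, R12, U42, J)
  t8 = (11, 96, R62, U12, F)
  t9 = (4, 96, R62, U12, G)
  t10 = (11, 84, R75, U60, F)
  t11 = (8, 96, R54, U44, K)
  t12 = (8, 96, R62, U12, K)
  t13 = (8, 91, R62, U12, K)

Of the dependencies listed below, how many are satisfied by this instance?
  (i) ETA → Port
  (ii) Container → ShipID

2

(i) ETA → Port: every LHS value maps to a single RHS value — holds.
(ii) Container → ShipID: every LHS value maps to a single RHS value — holds.
2 of the 2 dependencies hold.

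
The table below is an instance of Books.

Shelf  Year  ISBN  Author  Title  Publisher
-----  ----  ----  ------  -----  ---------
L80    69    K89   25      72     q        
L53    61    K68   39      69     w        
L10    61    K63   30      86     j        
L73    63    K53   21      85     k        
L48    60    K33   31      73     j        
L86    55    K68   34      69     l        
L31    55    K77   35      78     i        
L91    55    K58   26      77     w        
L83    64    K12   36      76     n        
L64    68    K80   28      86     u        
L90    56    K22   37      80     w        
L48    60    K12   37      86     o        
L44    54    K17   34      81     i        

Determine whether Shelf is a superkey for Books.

No

Two distinct rows share Shelf=L48, so Shelf does not determine every attribute — not a superkey.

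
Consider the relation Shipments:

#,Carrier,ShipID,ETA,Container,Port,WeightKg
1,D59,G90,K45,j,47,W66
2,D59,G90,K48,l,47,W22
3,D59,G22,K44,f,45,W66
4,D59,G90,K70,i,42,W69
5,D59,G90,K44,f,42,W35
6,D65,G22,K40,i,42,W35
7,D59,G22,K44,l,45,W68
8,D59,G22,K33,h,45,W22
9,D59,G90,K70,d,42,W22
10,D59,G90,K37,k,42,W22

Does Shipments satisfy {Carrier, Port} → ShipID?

Yes

(Carrier=D59, Port=47): rows 1, 2 → ShipID = G90, G90 ✓
(Carrier=D59, Port=45): rows 3, 7, 8 → ShipID = G22, G22, G22 ✓
(Carrier=D59, Port=42): rows 4, 5, 9, 10 → ShipID = G90, G90, G90, G90 ✓
(Carrier=D65, Port=42): row 6 → ShipID = G22 ✓
Every {Carrier, Port} value is associated with a single ShipID value, so {Carrier, Port} → ShipID holds.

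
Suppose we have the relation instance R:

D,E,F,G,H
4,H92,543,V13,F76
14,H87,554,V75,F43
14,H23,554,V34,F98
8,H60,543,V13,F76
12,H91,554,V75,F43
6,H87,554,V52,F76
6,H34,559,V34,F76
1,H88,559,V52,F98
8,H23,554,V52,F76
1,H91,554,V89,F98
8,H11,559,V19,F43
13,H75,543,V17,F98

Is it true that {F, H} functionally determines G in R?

No

(F=543, H=F76): 2 rows → G = V13, V13 ✓
(F=554, H=F43): 2 rows → G = V75, V75 ✓
(F=554, H=F98): 2 rows → G takes values {V34, V89} — violation
(F=554, H=F76): 2 rows → G = V52, V52 ✓
(F=559, H=F76): 1 row → G = V34 ✓
(F=559, H=F98): 1 row → G = V52 ✓
(F=559, H=F43): 1 row → G = V19 ✓
(F=543, H=F98): 1 row → G = V17 ✓
Two rows agree on {F, H} but differ on G, so {F, H} -> G does not hold.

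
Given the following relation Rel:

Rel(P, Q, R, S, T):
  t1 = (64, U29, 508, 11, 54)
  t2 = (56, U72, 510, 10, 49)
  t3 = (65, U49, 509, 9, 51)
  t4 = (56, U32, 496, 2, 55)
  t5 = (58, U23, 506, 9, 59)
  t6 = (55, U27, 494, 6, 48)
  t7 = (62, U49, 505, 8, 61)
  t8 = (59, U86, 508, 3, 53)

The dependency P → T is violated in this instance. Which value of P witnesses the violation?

56

P=64: row 1 → T = 54 ✓
P=56: rows 2, 4 → T takes values {49, 55} — violation
P=65: row 3 → T = 51 ✓
P=58: row 5 → T = 59 ✓
P=55: row 6 → T = 48 ✓
P=62: row 7 → T = 61 ✓
P=59: row 8 → T = 53 ✓
The only P value with inconsistent T is P=56.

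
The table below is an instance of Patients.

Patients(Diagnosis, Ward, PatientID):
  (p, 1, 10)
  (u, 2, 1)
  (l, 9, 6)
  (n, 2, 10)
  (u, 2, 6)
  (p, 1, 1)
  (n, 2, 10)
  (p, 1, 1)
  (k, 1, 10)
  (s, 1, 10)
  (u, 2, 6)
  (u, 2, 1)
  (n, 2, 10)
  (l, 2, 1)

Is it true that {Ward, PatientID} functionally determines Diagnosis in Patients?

(Ward=1, PatientID=10): 3 rows → Diagnosis takes values {p, k, s} — violation
(Ward=2, PatientID=1): 3 rows → Diagnosis takes values {u, l} — violation
(Ward=9, PatientID=6): 1 row → Diagnosis = l ✓
(Ward=2, PatientID=10): 3 rows → Diagnosis = n, n, n ✓
(Ward=2, PatientID=6): 2 rows → Diagnosis = u, u ✓
(Ward=1, PatientID=1): 2 rows → Diagnosis = p, p ✓
Two rows agree on {Ward, PatientID} but differ on Diagnosis, so {Ward, PatientID} -> Diagnosis does not hold.

No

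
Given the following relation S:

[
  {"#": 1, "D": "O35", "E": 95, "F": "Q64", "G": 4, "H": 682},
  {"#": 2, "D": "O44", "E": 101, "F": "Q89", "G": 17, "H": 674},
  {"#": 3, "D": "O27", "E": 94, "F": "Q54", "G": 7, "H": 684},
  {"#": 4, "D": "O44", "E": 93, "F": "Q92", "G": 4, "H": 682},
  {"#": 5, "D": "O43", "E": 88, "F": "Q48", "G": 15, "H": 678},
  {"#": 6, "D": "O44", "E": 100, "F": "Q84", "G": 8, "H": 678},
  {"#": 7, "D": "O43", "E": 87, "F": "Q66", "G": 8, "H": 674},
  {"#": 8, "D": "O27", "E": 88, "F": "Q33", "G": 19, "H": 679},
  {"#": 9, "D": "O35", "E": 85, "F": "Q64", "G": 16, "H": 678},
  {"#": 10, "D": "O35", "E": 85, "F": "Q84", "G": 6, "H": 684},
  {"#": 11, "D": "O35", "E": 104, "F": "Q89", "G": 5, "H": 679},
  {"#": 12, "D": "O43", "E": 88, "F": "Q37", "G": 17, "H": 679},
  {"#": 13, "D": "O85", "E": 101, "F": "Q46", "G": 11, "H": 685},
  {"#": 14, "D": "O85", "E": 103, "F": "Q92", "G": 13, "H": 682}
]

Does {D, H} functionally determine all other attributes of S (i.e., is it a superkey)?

All 14 rows have distinct {D, H} values, so {D, H} → (all attributes) holds and {D, H} is a superkey.

Yes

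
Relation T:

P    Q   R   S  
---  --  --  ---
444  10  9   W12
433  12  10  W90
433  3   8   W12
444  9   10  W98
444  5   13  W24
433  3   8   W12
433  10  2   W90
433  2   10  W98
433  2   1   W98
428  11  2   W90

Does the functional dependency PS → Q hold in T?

No

(P=444, S=W12): 1 row → Q = 10 ✓
(P=433, S=W90): 2 rows → Q takes values {12, 10} — violation
(P=433, S=W12): 2 rows → Q = 3, 3 ✓
(P=444, S=W98): 1 row → Q = 9 ✓
(P=444, S=W24): 1 row → Q = 5 ✓
(P=433, S=W98): 2 rows → Q = 2, 2 ✓
(P=428, S=W90): 1 row → Q = 11 ✓
Two rows agree on PS but differ on Q, so PS → Q does not hold.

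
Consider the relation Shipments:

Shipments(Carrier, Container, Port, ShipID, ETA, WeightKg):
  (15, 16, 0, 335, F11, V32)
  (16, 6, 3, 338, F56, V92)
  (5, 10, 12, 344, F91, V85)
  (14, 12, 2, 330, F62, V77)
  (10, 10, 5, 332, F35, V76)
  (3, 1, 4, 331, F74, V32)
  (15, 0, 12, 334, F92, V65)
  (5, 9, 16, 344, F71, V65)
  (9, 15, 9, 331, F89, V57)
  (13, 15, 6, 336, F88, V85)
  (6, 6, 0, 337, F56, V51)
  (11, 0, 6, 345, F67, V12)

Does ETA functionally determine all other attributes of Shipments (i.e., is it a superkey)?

Two distinct rows share ETA=F56, so ETA does not determine every attribute — not a superkey.

No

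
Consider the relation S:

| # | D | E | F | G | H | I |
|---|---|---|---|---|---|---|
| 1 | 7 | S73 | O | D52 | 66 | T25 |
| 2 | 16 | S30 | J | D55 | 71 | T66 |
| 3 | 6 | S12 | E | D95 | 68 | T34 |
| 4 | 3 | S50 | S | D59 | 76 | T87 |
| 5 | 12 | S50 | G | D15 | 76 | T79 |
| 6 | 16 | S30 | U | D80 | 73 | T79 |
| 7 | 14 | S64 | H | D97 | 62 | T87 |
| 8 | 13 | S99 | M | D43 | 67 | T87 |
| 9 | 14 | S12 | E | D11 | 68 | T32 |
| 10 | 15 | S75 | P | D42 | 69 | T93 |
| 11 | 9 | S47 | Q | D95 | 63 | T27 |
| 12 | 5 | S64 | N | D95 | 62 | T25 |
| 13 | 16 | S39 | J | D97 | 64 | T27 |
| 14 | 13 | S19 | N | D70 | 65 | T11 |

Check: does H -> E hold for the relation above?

Yes

H=66: row 1 → E = S73 ✓
H=71: row 2 → E = S30 ✓
H=68: rows 3, 9 → E = S12, S12 ✓
H=76: rows 4, 5 → E = S50, S50 ✓
H=73: row 6 → E = S30 ✓
H=62: rows 7, 12 → E = S64, S64 ✓
H=67: row 8 → E = S99 ✓
H=69: row 10 → E = S75 ✓
H=63: row 11 → E = S47 ✓
H=64: row 13 → E = S39 ✓
H=65: row 14 → E = S19 ✓
Every H value is associated with a single E value, so H -> E holds.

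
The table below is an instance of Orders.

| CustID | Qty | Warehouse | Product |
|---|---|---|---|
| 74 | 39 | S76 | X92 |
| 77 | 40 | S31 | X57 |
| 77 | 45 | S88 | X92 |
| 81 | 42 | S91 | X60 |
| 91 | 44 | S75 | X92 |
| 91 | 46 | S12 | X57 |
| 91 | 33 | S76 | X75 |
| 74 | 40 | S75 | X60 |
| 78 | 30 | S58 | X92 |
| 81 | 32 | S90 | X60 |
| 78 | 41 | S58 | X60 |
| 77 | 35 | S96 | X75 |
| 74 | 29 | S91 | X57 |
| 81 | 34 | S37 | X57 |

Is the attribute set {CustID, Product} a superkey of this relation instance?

No

Two distinct rows share (CustID=81, Product=X60), so {CustID, Product} does not determine every attribute — not a superkey.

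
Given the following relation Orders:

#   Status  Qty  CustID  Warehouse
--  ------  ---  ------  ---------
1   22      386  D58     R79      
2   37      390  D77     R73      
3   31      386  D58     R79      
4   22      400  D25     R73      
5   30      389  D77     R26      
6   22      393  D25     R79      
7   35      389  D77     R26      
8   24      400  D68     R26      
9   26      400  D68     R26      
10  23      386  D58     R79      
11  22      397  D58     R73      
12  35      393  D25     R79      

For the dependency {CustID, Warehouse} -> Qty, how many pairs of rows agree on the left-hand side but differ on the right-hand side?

0

(CustID=D58, Warehouse=R79): all 3 rows agree on Qty — 0 pairs.
(CustID=D77, Warehouse=R26): all 2 rows agree on Qty — 0 pairs.
(CustID=D25, Warehouse=R79): all 2 rows agree on Qty — 0 pairs.
(CustID=D68, Warehouse=R26): all 2 rows agree on Qty — 0 pairs.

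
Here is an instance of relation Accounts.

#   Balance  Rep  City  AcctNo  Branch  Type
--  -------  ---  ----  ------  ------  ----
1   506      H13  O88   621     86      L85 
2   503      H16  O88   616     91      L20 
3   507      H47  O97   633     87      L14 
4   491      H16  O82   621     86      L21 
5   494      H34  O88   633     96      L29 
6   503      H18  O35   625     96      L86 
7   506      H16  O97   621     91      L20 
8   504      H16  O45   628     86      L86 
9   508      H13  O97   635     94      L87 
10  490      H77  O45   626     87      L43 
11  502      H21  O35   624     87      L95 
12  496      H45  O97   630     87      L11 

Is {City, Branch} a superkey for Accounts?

No

Rows 3 and 12 have the same {City, Branch} value (City=O97, Branch=87) but are distinct tuples, so {City, Branch} does not determine every attribute — not a superkey.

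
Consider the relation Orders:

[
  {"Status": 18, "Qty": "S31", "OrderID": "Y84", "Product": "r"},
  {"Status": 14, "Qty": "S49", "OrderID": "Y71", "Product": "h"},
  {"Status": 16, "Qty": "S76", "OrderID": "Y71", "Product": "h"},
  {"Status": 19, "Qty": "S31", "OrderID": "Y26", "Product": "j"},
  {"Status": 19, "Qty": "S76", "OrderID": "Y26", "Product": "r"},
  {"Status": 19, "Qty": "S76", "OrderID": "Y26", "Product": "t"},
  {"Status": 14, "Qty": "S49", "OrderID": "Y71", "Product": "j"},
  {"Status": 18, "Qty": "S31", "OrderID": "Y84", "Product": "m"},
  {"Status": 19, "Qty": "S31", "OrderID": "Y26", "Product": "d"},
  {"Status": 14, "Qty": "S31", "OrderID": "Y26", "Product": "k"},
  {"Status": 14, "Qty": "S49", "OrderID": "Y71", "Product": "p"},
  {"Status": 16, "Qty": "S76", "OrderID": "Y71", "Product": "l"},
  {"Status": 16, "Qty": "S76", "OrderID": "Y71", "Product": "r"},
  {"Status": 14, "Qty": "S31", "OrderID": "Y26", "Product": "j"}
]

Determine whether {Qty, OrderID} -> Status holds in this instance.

(Qty=S31, OrderID=Y84): 2 rows → Status = 18, 18 ✓
(Qty=S49, OrderID=Y71): 3 rows → Status = 14, 14, 14 ✓
(Qty=S76, OrderID=Y71): 3 rows → Status = 16, 16, 16 ✓
(Qty=S31, OrderID=Y26): 4 rows → Status takes values {19, 14} — violation
(Qty=S76, OrderID=Y26): 2 rows → Status = 19, 19 ✓
Two rows agree on {Qty, OrderID} but differ on Status, so {Qty, OrderID} -> Status does not hold.

No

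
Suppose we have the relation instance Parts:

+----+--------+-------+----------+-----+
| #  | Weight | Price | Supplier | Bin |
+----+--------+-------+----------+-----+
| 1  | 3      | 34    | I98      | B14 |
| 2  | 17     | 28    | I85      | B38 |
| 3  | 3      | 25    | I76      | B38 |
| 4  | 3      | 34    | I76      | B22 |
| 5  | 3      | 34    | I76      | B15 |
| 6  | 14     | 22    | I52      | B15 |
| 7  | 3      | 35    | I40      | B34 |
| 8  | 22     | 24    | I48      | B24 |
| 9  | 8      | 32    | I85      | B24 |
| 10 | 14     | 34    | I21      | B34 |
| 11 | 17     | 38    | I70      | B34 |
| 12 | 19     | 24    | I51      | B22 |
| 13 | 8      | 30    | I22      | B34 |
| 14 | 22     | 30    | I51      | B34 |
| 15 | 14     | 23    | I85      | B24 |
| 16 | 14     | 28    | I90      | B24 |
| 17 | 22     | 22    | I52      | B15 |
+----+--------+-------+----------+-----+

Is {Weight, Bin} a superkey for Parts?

No

Rows 15 and 16 have the same {Weight, Bin} value (Weight=14, Bin=B24) but are distinct tuples, so {Weight, Bin} does not determine every attribute — not a superkey.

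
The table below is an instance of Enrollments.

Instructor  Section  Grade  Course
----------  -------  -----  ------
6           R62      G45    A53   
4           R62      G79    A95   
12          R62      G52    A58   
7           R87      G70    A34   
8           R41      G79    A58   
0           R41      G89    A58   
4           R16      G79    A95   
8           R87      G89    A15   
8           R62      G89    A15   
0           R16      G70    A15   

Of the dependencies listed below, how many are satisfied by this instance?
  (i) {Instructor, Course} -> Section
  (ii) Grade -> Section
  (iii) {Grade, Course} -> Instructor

1

(i) {Instructor, Course} -> Section: (Instructor=4, Course=A95): 2 rows → Section takes values {R62, R16} — violation; (Instructor=8, Course=A15): 2 rows → Section takes values {R87, R62} — violation — fails.
(ii) Grade -> Section: Grade=G79: 3 rows → Section takes values {R62, R41, R16} — violation; Grade=G70: 2 rows → Section takes values {R87, R16} — violation; Grade=G89: 3 rows → Section takes values {R41, R87, R62} — violation — fails.
(iii) {Grade, Course} -> Instructor: every LHS value maps to a single RHS value — holds.
1 of the 3 dependencies holds.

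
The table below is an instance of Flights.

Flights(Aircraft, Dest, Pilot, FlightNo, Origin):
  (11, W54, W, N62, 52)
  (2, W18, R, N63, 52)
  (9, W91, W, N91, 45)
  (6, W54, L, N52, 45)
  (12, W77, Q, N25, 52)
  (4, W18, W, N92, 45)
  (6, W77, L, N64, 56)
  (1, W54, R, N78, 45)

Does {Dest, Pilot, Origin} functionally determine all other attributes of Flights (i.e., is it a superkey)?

Yes

All 8 rows have distinct {Dest, Pilot, Origin} values, so {Dest, Pilot, Origin} → (all attributes) holds and {Dest, Pilot, Origin} is a superkey.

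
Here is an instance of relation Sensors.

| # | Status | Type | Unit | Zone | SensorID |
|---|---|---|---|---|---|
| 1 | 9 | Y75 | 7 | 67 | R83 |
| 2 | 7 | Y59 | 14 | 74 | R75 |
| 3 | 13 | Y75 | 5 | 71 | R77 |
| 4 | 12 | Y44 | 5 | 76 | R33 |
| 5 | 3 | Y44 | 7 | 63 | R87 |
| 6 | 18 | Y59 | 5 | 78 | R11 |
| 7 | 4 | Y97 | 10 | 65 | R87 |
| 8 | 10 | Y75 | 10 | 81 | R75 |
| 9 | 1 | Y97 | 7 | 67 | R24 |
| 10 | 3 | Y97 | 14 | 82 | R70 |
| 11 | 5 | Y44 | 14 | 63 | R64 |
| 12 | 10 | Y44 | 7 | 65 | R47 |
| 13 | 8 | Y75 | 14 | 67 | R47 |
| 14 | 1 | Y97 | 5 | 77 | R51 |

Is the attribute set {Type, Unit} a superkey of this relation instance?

Rows 5 and 12 have the same {Type, Unit} value (Type=Y44, Unit=7) but are distinct tuples, so {Type, Unit} does not determine every attribute — not a superkey.

No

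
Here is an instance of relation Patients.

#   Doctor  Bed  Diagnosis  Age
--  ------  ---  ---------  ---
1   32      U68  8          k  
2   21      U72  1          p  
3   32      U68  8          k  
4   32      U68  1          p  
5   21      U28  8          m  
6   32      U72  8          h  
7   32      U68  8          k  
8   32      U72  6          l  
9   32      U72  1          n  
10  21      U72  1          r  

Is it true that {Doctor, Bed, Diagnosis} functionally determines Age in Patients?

(Doctor=32, Bed=U68, Diagnosis=8): rows 1, 3, 7 → Age = k, k, k ✓
(Doctor=21, Bed=U72, Diagnosis=1): rows 2, 10 → Age takes values {p, r} — violation
(Doctor=32, Bed=U68, Diagnosis=1): row 4 → Age = p ✓
(Doctor=21, Bed=U28, Diagnosis=8): row 5 → Age = m ✓
(Doctor=32, Bed=U72, Diagnosis=8): row 6 → Age = h ✓
(Doctor=32, Bed=U72, Diagnosis=6): row 8 → Age = l ✓
(Doctor=32, Bed=U72, Diagnosis=1): row 9 → Age = n ✓
Two rows agree on {Doctor, Bed, Diagnosis} but differ on Age, so {Doctor, Bed, Diagnosis} → Age does not hold.

No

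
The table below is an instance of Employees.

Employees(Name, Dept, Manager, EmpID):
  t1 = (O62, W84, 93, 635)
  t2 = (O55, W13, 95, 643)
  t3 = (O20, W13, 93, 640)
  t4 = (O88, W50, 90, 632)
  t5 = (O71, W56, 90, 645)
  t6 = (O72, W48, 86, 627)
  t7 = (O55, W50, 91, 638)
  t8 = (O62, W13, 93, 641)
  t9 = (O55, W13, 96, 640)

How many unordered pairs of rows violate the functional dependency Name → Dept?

Name=O62: violating pairs (1,8) — 1 pair.
Name=O55: violating pairs (2,7), (7,9) — 2 pairs.

3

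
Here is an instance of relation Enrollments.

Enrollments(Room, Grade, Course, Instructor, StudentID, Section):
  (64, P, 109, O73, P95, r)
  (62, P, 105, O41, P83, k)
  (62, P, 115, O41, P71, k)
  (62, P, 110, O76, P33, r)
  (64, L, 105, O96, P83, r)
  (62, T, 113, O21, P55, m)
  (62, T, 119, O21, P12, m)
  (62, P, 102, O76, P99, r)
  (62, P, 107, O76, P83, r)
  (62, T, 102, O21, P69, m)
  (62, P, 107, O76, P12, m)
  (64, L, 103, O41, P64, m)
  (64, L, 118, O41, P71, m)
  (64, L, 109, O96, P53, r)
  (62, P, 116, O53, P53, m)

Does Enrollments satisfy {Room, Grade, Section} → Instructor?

No

(Room=64, Grade=P, Section=r): 1 row → Instructor = O73 ✓
(Room=62, Grade=P, Section=k): 2 rows → Instructor = O41, O41 ✓
(Room=62, Grade=P, Section=r): 3 rows → Instructor = O76, O76, O76 ✓
(Room=64, Grade=L, Section=r): 2 rows → Instructor = O96, O96 ✓
(Room=62, Grade=T, Section=m): 3 rows → Instructor = O21, O21, O21 ✓
(Room=62, Grade=P, Section=m): 2 rows → Instructor takes values {O76, O53} — violation
(Room=64, Grade=L, Section=m): 2 rows → Instructor = O41, O41 ✓
Two rows agree on {Room, Grade, Section} but differ on Instructor, so {Room, Grade, Section} → Instructor does not hold.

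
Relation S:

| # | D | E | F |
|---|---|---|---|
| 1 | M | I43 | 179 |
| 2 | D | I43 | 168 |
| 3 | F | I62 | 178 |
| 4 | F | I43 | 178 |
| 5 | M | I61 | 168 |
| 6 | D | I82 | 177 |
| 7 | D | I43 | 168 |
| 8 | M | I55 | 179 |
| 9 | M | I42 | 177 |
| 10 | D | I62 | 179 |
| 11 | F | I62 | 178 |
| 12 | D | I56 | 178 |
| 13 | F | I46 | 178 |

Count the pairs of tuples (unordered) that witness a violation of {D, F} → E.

6

(D=M, F=179): violating pairs (1,8) — 1 pair.
(D=D, F=168): all 2 rows agree on E — 0 pairs.
(D=F, F=178): violating pairs (3,4), (3,13), (4,11), (4,13), (11,13) — 5 pairs.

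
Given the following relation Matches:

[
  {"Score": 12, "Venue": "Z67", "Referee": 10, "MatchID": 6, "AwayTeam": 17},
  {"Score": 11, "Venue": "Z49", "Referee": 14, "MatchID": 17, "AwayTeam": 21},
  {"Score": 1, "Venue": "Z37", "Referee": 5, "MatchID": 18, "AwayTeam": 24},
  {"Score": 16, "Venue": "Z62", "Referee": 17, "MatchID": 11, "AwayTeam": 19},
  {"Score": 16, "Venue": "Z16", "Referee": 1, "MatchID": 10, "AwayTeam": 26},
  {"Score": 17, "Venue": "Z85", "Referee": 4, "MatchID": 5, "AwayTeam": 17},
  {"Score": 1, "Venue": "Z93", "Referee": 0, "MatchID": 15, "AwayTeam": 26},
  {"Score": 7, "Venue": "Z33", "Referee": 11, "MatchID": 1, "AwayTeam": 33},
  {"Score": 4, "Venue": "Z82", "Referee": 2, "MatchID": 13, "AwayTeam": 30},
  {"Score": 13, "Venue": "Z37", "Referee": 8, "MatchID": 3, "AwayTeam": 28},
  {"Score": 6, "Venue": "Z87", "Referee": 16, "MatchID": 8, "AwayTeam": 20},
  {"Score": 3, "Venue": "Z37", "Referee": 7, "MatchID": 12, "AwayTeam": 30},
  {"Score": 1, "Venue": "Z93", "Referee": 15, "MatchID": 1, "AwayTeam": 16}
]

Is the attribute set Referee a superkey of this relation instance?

Yes

All 13 rows have distinct Referee values, so Referee → (all attributes) holds and Referee is a superkey.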